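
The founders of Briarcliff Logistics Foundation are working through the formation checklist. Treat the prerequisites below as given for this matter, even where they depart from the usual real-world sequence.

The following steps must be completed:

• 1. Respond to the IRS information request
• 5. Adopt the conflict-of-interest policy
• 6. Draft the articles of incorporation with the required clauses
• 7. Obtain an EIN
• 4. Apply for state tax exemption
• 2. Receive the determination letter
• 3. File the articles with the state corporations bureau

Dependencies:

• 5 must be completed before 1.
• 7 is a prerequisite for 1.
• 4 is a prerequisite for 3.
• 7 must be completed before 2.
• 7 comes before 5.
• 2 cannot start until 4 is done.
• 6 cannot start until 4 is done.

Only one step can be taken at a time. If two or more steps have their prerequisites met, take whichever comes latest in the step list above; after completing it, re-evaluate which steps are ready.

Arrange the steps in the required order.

4 → 3 → 7 → 2 → 6 → 5 → 1

4 and 7 have no prerequisites; 4 is listed later, so 4 is first.
3 and 6 now also ready, so the ready set is {3, 7, 6}; 3 is listed later → 3.
Ready: 7 and 6. 7 is listed later → 7.
2, 6 and 5 are all available; 2 is listed later → 2.
6 and 5 are both available; 6 is listed later → 6.
Next only 5 has its prerequisites met → 5.
That leaves 1 as the only ready step → 1.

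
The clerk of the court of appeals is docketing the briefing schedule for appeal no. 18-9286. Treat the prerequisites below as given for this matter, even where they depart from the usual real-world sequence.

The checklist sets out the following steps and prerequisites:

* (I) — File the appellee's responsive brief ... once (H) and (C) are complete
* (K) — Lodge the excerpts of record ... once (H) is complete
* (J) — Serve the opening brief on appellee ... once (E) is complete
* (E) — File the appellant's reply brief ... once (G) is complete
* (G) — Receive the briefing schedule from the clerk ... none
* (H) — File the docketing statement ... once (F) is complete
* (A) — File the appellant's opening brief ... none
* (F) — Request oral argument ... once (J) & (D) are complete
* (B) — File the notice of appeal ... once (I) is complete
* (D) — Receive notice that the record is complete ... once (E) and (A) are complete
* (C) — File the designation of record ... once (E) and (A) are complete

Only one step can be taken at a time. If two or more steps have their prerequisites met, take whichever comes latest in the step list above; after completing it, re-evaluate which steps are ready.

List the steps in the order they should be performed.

(A), (G), (E), (C), (D), (J), (F), (H), (K), (I), (B)

(A) and (G) have no prerequisites; (A) is listed later, so (A) is first.
Next only (G) has its prerequisites met → (G).
(E) needed (G), now all done → (E).
(C), (D) and (J) are all available; (C) is listed later → (C).
Ready: (D) and (J). (D) is listed later → (D).
That leaves (J) as the only ready step → (J).
(F) is the only step now ready → (F).
That leaves (H) as the only ready step → (H).
Now (K) and (I) have their prerequisites met. (K) is listed later, so (K) next.
Next only (I) has its prerequisites met → (I).
(B) is the only step now ready → (B).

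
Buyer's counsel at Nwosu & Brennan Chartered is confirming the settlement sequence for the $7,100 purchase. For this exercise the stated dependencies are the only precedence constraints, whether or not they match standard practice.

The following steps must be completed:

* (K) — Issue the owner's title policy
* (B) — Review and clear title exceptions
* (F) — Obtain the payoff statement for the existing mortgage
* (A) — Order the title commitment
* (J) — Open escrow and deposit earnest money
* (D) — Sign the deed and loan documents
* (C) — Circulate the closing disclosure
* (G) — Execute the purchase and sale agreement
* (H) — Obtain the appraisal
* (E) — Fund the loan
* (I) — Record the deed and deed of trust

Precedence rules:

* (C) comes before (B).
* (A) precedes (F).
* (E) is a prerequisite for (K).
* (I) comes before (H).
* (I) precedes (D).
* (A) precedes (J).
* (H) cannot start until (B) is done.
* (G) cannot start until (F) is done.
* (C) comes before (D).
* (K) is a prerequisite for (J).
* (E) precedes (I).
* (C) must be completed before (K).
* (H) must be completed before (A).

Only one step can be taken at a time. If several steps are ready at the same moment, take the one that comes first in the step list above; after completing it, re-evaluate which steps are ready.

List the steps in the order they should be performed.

(C), (B), (E), (K), (I), (D), (H), (A), (F), (J), (G)

(C) and (E) have no prerequisites; (C) is listed earlier, so (C) is first.
Ready: (B) and (E). (B) is listed earlier → (B).
That leaves (E) as the only ready step → (E).
Now (K) and (I) have their prerequisites met. (K) is listed earlier, so (K) next.
That leaves (I) as the only ready step → (I).
Now (D) and (H) have their prerequisites met. (D) is listed earlier, so (D) next.
(H) needed (B) and (I), now all done → (H).
(A) is the only step now ready → (A).
(F) and (J) are both available; (F) is listed earlier → (F).
(G) now also ready, so the ready set is {(J), (G)}; (J) is listed earlier → (J).
(G) is the only step now ready → (G).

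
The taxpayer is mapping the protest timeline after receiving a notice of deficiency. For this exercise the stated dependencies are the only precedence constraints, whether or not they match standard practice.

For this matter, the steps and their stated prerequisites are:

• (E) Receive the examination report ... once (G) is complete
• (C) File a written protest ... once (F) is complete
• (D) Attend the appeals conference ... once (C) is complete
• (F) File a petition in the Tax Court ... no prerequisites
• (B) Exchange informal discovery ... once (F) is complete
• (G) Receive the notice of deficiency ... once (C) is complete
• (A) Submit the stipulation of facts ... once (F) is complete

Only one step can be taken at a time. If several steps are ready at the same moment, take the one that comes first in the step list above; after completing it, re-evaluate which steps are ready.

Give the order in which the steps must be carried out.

(F) → (C) → (D) → (B) → (G) → (E) → (A)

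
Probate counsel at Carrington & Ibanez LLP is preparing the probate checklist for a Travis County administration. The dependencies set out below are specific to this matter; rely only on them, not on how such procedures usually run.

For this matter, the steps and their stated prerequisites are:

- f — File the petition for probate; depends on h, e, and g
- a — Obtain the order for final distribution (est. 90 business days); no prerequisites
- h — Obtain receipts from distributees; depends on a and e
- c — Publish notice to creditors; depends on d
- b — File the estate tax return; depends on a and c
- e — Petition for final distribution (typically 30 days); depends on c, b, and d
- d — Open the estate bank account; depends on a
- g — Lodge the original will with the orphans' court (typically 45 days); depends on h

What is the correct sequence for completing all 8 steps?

a, d, c, b, e, h, g, f

Only a has no prerequisites, so it is first.
d needed a, now all done → d.
c is the only step now ready → c.
That leaves b as the only ready step → b.
e needed c, b and d, now all done → e.
That leaves h as the only ready step → h.
g needed h, now all done → g.
Next only f has its prerequisites met → f.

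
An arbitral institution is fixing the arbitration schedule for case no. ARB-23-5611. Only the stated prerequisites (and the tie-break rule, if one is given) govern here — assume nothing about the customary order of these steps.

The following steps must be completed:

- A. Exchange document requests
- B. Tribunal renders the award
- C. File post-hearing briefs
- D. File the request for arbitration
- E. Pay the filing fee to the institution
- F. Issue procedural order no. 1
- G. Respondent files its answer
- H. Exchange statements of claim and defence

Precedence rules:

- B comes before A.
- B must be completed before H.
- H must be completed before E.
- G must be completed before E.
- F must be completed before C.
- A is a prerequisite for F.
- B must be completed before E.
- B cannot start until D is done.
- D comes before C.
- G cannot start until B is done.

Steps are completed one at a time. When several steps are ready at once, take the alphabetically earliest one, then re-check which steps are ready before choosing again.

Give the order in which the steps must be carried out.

D, B, A, F, C, G, H, E

D has no prerequisites → D first.
Next only B has its prerequisites met → B.
Ready: A, G and H. A has the earlier label → A.
F now also ready, so the ready set is {F, G, H}; F has the earlier label → F.
C now also ready, so the ready set is {C, G, H}; C has the earlier label → C.
Now G and H have their prerequisites met. G has the earlier label, so G next.
H needed B, now all done → H.
Next only E has its prerequisites met → E.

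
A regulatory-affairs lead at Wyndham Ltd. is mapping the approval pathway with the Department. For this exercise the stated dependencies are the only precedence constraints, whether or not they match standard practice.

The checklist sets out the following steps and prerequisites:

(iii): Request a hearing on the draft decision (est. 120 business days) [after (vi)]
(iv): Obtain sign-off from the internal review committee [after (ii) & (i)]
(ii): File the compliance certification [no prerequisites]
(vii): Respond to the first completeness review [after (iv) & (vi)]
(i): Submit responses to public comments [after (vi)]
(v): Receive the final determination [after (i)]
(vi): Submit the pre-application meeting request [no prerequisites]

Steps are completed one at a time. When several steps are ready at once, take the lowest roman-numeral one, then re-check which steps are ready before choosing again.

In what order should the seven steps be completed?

(ii) (vi) (i) (iii) (iv) (v) (vii)

Nothing is required for (ii) and (vi). (ii) has the earlier label → (ii) first.
That leaves (vi) as the only ready step → (vi).
Now (i) and (iii) have their prerequisites met. (i) has the earlier label, so (i) next.
(iv) and (v) now also ready, so the ready set is {(iii), (iv), (v)}; (iii) has the earlier label → (iii).
Ready: (iv) and (v). (iv) has the earlier label → (iv).
(vii) now also ready, so the ready set is {(v), (vii)}; (v) has the earlier label → (v).
(vii) needed (iv) and (vi), now all done → (vii).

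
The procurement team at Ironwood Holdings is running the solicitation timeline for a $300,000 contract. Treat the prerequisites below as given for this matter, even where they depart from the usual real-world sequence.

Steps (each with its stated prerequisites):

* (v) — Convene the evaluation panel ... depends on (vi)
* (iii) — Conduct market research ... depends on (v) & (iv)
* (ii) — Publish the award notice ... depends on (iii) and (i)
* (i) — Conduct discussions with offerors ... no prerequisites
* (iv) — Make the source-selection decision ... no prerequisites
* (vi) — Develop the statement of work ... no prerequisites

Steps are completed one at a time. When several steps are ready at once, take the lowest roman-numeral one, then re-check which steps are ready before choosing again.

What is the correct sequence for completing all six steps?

(i), (iv), (vi), (v), (iii), (ii)

(i), (iv) and (vi) have no prerequisites; (i) has the earlier label, so (i) is first.
Ready: (iv) and (vi). (iv) has the earlier label → (iv).
Next only (vi) has its prerequisites met → (vi).
(v) needed (vi), now all done → (v).
(iii) needed (iv) and (v), now all done → (iii).
Next only (ii) has its prerequisites met → (ii).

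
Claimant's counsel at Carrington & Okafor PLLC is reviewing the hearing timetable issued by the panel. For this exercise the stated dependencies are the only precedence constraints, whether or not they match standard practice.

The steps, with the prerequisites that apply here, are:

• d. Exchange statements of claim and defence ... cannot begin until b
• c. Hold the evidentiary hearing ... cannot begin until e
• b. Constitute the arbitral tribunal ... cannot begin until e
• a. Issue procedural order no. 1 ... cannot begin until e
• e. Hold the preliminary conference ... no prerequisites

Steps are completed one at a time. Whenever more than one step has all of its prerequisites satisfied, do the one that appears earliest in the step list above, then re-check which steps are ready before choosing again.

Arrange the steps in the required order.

e, c, b, d, a

Only e has no prerequisites, so it is first.
Ready: c, b and a. c is listed earlier → c.
b and a are both available; b is listed earlier → b.
d now also ready, so the ready set is {d, a}; d is listed earlier → d.
a is the only step now ready → a.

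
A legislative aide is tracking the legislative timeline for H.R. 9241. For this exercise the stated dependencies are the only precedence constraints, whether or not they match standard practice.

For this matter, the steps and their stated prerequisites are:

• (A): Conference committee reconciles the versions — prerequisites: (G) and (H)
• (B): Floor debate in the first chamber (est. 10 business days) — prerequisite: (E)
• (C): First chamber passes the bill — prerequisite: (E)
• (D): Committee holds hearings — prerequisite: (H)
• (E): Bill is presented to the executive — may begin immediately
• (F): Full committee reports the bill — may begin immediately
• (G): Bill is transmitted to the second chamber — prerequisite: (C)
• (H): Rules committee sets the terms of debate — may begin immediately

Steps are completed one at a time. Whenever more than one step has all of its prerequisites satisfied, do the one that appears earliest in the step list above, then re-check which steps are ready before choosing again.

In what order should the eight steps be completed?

(E) → (B) → (C) → (F) → (G) → (H) → (A) → (D)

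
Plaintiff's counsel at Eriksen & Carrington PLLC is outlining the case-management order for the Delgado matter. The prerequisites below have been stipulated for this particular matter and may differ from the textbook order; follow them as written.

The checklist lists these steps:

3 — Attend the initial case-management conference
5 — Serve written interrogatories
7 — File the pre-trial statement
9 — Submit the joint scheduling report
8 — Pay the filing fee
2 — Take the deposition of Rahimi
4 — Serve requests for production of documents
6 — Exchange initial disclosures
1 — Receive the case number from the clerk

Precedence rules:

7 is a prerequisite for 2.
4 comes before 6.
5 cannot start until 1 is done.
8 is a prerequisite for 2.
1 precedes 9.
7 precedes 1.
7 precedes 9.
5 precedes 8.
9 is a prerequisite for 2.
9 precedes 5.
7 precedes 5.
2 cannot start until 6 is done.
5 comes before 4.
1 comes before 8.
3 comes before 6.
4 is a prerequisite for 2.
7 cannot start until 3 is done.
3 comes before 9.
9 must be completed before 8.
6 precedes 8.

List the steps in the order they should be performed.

3, 7, 1, 9, 5, 4, 6, 8, 2

3 is the only step with nothing outstanding, so it goes first.
7 needed 3, now all done → 7.
1 needed 7, now all done → 1.
9 is the only step now ready → 9.
5 needed 7, 9 and 1, now all done → 5.
4 needed 5, now all done → 4.
That leaves 6 as the only ready step → 6.
8 is the only step now ready → 8.
Next only 2 has its prerequisites met → 2.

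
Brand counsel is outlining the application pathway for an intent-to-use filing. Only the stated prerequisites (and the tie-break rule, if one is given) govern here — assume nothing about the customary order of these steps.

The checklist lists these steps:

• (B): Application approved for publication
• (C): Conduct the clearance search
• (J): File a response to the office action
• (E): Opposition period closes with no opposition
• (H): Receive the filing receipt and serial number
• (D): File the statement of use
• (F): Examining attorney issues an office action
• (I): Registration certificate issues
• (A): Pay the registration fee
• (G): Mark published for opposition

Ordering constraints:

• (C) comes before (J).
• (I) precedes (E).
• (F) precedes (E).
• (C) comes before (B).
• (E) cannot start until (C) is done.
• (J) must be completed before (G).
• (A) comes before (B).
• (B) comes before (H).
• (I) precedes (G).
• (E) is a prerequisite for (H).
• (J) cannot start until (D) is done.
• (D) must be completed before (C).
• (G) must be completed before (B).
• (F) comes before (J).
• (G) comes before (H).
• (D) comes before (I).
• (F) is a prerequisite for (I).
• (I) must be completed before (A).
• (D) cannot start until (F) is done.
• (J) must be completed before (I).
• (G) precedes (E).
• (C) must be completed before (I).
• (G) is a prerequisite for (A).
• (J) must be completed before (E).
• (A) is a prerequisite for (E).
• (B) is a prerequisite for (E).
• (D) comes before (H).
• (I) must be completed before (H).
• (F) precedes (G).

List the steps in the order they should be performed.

(F) → (D) → (C) → (J) → (I) → (G) → (A) → (B) → (E) → (H)

(F) has no prerequisites → (F) first.
(D) needed (F), now all done → (D).
(C) needed (D), now all done → (C).
Next only (J) has its prerequisites met → (J).
(I) is the only step now ready → (I).
(G) needed (J), (F) and (I), now all done → (G).
(A) needed (I) and (G), now all done → (A).
(B) is the only step now ready → (B).
(E) needed (B), (C), (J), (F), (I), (A) and (G), now all done → (E).
Next only (H) has its prerequisites met → (H).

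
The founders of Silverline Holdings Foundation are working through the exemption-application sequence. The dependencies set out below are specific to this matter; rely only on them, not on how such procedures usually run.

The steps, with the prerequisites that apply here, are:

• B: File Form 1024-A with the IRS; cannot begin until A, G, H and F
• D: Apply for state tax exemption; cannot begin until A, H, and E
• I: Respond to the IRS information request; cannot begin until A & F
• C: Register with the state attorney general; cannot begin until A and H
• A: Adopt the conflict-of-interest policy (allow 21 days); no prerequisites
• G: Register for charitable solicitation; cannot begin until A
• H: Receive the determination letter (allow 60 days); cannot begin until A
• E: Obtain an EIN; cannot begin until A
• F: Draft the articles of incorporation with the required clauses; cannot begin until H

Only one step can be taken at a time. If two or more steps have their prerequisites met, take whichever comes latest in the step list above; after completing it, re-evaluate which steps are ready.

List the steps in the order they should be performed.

A, E, H, F, G, C, I, D, B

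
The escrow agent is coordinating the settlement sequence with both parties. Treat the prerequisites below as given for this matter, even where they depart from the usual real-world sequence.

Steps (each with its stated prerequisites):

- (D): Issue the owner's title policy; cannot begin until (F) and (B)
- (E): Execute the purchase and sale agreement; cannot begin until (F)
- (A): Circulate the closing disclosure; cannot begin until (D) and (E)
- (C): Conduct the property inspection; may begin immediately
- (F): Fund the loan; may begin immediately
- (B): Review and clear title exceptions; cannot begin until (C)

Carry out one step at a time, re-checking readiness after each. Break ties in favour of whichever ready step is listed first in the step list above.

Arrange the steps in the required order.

(C) and (F) have no prerequisites; (C) is listed earlier, so (C) is first.
(F) and (B) are both available; (F) is listed earlier → (F).
(E) now also ready, so the ready set is {(E), (B)}; (E) is listed earlier → (E).
(B) is the only step now ready → (B).
(D) needed (F) and (B), now all done → (D).
(A) needed (D) and (E), now all done → (A).

(C), (F), (E), (B), (D), (A)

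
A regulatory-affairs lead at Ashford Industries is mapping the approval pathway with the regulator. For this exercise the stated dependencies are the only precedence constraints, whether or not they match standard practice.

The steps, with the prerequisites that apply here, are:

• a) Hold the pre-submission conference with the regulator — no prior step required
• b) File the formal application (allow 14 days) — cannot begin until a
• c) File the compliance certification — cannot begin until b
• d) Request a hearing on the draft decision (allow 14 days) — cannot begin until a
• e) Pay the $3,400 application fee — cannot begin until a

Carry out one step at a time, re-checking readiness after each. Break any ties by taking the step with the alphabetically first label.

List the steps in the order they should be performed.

Only a has no prerequisites, so it is first.
Now b, d and e have their prerequisites met. b has the earlier label, so b next.
Ready: c, d and e. c has the earlier label → c.
d and e are both available; d has the earlier label → d.
e needed a, now all done → e.

a, b, c, d, e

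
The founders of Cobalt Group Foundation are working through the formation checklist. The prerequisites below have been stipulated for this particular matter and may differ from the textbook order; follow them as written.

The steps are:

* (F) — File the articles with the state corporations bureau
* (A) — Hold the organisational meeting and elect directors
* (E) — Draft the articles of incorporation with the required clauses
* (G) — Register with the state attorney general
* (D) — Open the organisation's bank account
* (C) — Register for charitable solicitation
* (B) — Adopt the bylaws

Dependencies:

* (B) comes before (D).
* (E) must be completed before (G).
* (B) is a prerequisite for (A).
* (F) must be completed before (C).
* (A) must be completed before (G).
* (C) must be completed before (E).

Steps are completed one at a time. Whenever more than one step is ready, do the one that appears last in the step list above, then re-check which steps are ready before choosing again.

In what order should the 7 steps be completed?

Nothing is required for (B) and (F). (B) is listed later → (B) first.
(D) and (A) now also ready, so the ready set is {(D), (A), (F)}; (D) is listed later → (D).
Ready: (A) and (F). (A) is listed later → (A).
(F) is the only step now ready → (F).
(C) is the only step now ready → (C).
(E) needed (C), now all done → (E).
(G) is the only step now ready → (G).

(B), (D), (A), (F), (C), (E), (G)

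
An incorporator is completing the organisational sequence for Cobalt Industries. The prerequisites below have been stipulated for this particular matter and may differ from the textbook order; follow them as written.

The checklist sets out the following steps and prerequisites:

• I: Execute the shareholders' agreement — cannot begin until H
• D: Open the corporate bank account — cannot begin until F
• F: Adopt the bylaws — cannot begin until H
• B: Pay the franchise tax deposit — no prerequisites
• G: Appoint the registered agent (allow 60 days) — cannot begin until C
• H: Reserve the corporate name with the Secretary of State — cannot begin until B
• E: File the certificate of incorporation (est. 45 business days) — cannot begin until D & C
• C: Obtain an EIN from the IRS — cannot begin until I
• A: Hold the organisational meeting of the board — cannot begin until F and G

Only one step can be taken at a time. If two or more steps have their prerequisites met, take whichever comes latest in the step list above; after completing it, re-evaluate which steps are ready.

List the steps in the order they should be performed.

B → H → F → D → I → C → E → G → A

B is the only step with nothing outstanding, so it goes first.
Next only H has its prerequisites met → H.
F and I are both available; F is listed later → F.
D now also ready, so the ready set is {D, I}; D is listed later → D.
I is the only step now ready → I.
C needed I, now all done → C.
E and G are both available; E is listed later → E.
That leaves G as the only ready step → G.
A needed G and F, now all done → A.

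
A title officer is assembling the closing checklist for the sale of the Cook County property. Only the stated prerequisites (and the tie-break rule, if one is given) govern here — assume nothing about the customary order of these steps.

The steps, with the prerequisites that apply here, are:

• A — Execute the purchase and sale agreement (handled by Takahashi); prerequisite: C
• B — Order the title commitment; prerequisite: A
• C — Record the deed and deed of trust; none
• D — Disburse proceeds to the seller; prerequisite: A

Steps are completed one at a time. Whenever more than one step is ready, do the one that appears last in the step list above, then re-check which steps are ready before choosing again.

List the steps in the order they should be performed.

C is the only step with nothing outstanding, so it goes first.
A needed C, now all done → A.
Ready: D and B. D is listed later → D.
B needed A, now all done → B.

C → A → D → B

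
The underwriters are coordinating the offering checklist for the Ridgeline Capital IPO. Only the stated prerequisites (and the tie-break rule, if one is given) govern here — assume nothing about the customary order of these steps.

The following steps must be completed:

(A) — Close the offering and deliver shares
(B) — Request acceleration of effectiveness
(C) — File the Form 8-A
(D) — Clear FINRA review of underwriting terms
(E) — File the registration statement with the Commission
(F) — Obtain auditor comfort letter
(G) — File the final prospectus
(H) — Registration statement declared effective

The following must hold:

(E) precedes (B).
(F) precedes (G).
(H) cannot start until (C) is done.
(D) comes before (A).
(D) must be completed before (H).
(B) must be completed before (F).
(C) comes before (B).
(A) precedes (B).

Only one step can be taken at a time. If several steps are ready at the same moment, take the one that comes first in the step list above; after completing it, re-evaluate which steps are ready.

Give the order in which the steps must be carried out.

Nothing is required for (C), (D) and (E). (C) is listed earlier → (C) first.
Now (D) and (E) have their prerequisites met. (D) is listed earlier, so (D) next.
Ready: (A), (E) and (H). (A) is listed earlier → (A).
Now (E) and (H) have their prerequisites met. (E) is listed earlier, so (E) next.
(B) and (H) are both available; (B) is listed earlier → (B).
(F) now also ready, so the ready set is {(F), (H)}; (F) is listed earlier → (F).
Now (G) and (H) have their prerequisites met. (G) is listed earlier, so (G) next.
(H) needed (C) and (D), now all done → (H).

(C), (D), (A), (E), (B), (F), (G), (H)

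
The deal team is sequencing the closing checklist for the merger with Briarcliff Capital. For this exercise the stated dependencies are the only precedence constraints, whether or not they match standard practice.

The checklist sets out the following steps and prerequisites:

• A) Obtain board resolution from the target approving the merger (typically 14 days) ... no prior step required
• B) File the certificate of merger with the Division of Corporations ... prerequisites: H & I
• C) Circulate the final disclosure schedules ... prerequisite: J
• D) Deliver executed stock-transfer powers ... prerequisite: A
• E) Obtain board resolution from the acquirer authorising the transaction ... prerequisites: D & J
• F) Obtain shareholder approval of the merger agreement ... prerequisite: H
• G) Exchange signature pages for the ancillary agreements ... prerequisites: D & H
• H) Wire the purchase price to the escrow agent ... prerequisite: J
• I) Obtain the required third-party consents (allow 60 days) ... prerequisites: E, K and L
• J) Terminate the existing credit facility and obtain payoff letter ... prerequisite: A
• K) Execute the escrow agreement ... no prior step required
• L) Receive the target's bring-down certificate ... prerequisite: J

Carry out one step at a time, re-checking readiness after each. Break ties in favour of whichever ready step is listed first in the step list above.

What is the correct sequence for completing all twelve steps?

Nothing is required for A and K. A is listed earlier → A first.
D and J now also ready, so the ready set is {D, J, K}; D is listed earlier → D.
Now J and K have their prerequisites met. J is listed earlier, so J next.
C, E, H and L now also ready, so the ready set is {C, E, H, K, L}; C is listed earlier → C.
Now E, H, K and L have their prerequisites met. E is listed earlier, so E next.
Ready: H, K and L. H is listed earlier → H.
Ready: F, G, K and L. F is listed earlier → F.
Now G, K and L have their prerequisites met. G is listed earlier, so G next.
Ready: K and L. K is listed earlier → K.
That leaves L as the only ready step → L.
Next only I has its prerequisites met → I.
B needed H and I, now all done → B.

A D J C E H F G K L I B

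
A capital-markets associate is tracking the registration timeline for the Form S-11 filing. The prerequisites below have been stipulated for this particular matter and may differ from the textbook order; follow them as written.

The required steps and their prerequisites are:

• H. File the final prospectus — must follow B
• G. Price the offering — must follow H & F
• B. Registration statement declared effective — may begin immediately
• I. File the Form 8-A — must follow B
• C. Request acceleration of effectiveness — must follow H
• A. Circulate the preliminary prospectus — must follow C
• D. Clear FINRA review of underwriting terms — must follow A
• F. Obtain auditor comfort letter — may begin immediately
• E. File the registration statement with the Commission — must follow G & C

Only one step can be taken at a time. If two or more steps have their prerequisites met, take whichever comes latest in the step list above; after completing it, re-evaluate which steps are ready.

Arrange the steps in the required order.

F, B, I, H, C, A, D, G, E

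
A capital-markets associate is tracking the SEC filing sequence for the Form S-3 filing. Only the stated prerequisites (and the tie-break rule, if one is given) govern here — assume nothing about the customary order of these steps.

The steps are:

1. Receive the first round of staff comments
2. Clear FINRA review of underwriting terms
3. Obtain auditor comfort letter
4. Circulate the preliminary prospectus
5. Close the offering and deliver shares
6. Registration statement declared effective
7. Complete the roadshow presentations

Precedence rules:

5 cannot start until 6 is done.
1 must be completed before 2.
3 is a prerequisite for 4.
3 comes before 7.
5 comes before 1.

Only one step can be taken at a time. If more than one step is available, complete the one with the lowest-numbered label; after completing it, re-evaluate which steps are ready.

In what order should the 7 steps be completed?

3, 4, 6, 5, 1, 2, 7

3 and 6 have no prerequisites; 3 has the earlier label, so 3 is first.
Ready: 4, 6 and 7. 4 has the earlier label → 4.
Ready: 6 and 7. 6 has the earlier label → 6.
5 now also ready, so the ready set is {5, 7}; 5 has the earlier label → 5.
1 and 7 are both available; 1 has the earlier label → 1.
Ready: 2 and 7. 2 has the earlier label → 2.
Next only 7 has its prerequisites met → 7.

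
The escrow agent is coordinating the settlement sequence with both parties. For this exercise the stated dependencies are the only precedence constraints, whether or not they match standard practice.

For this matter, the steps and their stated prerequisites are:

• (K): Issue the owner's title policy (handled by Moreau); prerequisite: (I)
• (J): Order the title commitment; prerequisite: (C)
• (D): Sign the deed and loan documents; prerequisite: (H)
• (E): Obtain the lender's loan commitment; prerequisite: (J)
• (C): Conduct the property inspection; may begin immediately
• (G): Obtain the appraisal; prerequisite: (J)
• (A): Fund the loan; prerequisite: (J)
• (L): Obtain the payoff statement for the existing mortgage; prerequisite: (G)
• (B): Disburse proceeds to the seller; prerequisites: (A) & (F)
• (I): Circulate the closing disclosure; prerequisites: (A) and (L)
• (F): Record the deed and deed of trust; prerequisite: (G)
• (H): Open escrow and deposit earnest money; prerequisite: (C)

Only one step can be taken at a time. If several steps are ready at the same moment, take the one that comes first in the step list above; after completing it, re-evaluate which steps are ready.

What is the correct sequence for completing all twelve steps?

(C) → (J) → (E) → (G) → (A) → (L) → (I) → (K) → (F) → (B) → (H) → (D)

(C) has no prerequisites → (C) first.
Ready: (J) and (H). (J) is listed earlier → (J).
(E), (G) and (A) now also ready, so the ready set is {(E), (G), (A), (H)}; (E) is listed earlier → (E).
Now (G), (A) and (H) have their prerequisites met. (G) is listed earlier, so (G) next.
Now (A), (L), (F) and (H) have their prerequisites met. (A) is listed earlier, so (A) next.
Now (L), (F) and (H) have their prerequisites met. (L) is listed earlier, so (L) next.
(I), (F) and (H) are all available; (I) is listed earlier → (I).
Now (K), (F) and (H) have their prerequisites met. (K) is listed earlier, so (K) next.
(F) and (H) are both available; (F) is listed earlier → (F).
(B) now also ready, so the ready set is {(B), (H)}; (B) is listed earlier → (B).
That leaves (H) as the only ready step → (H).
(D) needed (H), now all done → (D).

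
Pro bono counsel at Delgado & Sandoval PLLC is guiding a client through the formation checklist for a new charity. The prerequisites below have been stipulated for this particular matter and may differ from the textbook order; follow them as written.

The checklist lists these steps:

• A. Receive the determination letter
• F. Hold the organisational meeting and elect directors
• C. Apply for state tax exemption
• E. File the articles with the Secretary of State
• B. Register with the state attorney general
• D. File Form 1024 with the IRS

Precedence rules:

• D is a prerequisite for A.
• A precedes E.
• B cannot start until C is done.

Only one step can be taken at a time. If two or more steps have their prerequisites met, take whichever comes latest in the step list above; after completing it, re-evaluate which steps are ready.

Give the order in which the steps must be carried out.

Nothing is required for D, C and F. D is listed later → D first.
A now also ready, so the ready set is {C, F, A}; C is listed later → C.
B now also ready, so the ready set is {B, F, A}; B is listed later → B.
F and A are both available; F is listed later → F.
Next only A has its prerequisites met → A.
E needed A, now all done → E.

D, C, B, F, A, E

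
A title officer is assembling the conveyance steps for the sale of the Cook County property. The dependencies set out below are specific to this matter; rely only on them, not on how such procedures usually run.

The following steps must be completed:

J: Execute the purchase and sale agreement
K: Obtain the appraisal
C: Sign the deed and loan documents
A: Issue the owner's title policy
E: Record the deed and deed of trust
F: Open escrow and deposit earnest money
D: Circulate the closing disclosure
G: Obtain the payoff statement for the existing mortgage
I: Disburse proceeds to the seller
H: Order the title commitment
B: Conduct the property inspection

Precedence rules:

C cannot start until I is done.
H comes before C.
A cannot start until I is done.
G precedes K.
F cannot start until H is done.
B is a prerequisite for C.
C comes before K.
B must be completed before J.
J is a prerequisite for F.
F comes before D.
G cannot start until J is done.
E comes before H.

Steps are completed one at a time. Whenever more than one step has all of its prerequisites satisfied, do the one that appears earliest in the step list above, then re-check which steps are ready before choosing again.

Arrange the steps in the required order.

Nothing is required for E, I and B. E is listed earlier → E first.
I, H and B are all available; I is listed earlier → I.
A now also ready, so the ready set is {A, H, B}; A is listed earlier → A.
Now H and B have their prerequisites met. H is listed earlier, so H next.
B is the only step now ready → B.
Ready: J and C. J is listed earlier → J.
F and G now also ready, so the ready set is {C, F, G}; C is listed earlier → C.
Now F and G have their prerequisites met. F is listed earlier, so F next.
D and G are both available; D is listed earlier → D.
G is the only step now ready → G.
K needed C and G, now all done → K.

E I A H B J C F D G K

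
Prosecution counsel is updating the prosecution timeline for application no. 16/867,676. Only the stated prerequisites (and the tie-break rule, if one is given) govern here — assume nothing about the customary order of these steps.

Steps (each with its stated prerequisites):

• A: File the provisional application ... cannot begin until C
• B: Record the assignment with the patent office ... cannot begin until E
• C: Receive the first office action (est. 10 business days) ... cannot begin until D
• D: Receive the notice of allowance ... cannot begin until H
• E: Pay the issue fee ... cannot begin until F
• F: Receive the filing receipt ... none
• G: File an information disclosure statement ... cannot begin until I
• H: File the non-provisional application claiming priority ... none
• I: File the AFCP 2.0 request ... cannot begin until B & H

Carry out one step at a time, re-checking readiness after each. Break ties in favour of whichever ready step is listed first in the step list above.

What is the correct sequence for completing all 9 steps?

F E B H D C A I G

F and H have no prerequisites; F is listed earlier, so F is first.
E and H are both available; E is listed earlier → E.
Now B and H have their prerequisites met. B is listed earlier, so B next.
H is the only step now ready → H.
D and I are both available; D is listed earlier → D.
Ready: C and I. C is listed earlier → C.
A now also ready, so the ready set is {A, I}; A is listed earlier → A.
I needed B and H, now all done → I.
G needed I, now all done → G.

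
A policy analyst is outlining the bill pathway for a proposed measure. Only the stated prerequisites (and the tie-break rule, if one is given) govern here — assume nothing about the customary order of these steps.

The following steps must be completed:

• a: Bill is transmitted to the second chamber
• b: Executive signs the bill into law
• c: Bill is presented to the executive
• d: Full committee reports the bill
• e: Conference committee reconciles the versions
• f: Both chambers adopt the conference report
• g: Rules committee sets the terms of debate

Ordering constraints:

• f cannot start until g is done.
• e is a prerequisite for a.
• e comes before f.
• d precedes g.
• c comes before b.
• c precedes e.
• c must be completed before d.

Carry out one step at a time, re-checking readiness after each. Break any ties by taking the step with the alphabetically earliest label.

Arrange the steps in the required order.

c, b, d, e, a, g, f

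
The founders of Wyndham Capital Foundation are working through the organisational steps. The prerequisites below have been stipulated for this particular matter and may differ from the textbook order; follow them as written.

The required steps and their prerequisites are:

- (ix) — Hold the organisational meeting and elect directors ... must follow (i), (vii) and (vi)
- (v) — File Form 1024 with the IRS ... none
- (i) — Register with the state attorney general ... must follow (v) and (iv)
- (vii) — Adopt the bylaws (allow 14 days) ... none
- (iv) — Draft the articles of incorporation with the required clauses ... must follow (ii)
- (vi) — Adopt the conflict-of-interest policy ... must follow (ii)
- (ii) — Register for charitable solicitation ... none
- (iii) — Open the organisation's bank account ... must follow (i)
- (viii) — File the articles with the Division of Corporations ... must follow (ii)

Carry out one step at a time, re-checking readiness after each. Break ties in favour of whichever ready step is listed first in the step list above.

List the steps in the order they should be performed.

Nothing is required for (v), (vii) and (ii). (v) is listed earlier → (v) first.
Ready: (vii) and (ii). (vii) is listed earlier → (vii).
Next only (ii) has its prerequisites met → (ii).
Ready: (iv), (vi) and (viii). (iv) is listed earlier → (iv).
Now (i), (vi) and (viii) have their prerequisites met. (i) is listed earlier, so (i) next.
(iii) now also ready, so the ready set is {(vi), (iii), (viii)}; (vi) is listed earlier → (vi).
(ix), (iii) and (viii) are all available; (ix) is listed earlier → (ix).
Now (iii) and (viii) have their prerequisites met. (iii) is listed earlier, so (iii) next.
That leaves (viii) as the only ready step → (viii).

(v) (vii) (ii) (iv) (i) (vi) (ix) (iii) (viii)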